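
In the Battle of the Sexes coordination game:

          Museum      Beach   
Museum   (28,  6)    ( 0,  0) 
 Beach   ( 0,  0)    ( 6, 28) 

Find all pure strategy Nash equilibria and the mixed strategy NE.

Pure NE: (Museum, Museum) and (Beach, Beach); Mixed NE: p = 0.8235, q = 0.1765

Work:
Check pure NE:
(Museum, Museum): (28, 6) - no unilateral deviation beneficial
(Beach, Beach): (6, 28) - no unilateral deviation beneficial
Mixed NE: P1 plays Museum with p = 0.8235, P2 plays Museum with q = 0.1765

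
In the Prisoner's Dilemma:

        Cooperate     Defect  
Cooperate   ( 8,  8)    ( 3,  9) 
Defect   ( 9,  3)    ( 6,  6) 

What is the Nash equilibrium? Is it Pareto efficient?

(Defect, Defect) is NE; not Pareto efficient

Work:
Defect dominates Cooperate for both players:
If P2 cooperates: Defect (9) > Cooperate (8)
If P2 defects: Defect (6) > Cooperate (3)
NE: (Defect, Defect) with payoff (6, 6)
But (Cooperate, Cooperate) = (8, 8) Pareto dominates (6, 6)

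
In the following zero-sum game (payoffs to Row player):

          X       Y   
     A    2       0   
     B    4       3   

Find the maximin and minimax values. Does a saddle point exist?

Maximin = 3, Minimax = 3, Saddle: True

Work:
Row minimums: [0, 3] → maximin = 3
Column maximums: [4, 3] → minimax = 3
Saddle point exists! Game value = 3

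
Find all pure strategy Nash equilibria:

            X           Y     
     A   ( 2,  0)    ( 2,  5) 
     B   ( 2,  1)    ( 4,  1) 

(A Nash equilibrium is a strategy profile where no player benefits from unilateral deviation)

Nash equilibrium: (B, X), (B, Y)

Work:
Best responses:
  P1 vs X: payoffs [2, 2] → best response A/B (payoff 2)
  P1 vs Y: payoffs [2, 4] → best response B (payoff 4)
  P2 vs A: payoffs [0, 5] → best response Y (payoff 5)
  P2 vs B: payoffs [1, 1] → best response X/Y (payoff 1)
Mutual best responses: (B,X), (B,Y) → Nash equilibria.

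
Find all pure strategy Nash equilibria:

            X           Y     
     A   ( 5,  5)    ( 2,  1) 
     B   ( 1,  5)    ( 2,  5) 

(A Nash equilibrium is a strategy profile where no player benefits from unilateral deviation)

Nash equilibrium: (A, X), (B, Y)

Work:
Best responses:
  P1 vs X: payoffs [5, 1] → best response A (payoff 5)
  P1 vs Y: payoffs [2, 2] → best response A/B (payoff 2)
  P2 vs A: payoffs [5, 1] → best response X (payoff 5)
  P2 vs B: payoffs [5, 5] → best response X/Y (payoff 5)
Mutual best responses: (A,X), (B,Y) → Nash equilibria.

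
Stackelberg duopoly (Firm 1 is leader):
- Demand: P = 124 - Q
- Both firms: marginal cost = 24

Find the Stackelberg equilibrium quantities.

q₁* (leader) = 50.0, q₂* (follower) = 25.0

Work:
Follower's reaction: q₂ = (a - c - q₁)/2
Leader substitutes: π₁ = q₁·(a - q₁ - (a-c-q₁)/2 - c)
FOC: q₁* = (124 - 24)/2 = 50.00
Then: q₂* = (124 - 24 - 50.0)/2 = 25.00
Leader has first-mover advantage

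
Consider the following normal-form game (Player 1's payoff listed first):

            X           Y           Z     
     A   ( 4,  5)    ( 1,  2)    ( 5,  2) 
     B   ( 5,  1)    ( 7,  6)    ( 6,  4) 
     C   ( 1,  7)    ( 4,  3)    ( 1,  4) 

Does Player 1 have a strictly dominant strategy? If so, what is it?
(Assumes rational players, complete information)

Yes, Player 1's strictly dominant strategy is B

Work:
A strategy strictly dominates another if it gives a strictly higher payoff against every opponent action. Compare each pair of P1's strategies column-by-column:
  A vs B: [4 vs 5, 1 vs 7, 5 vs 6] → A does not strictly dominate B (column X: 4 ≤ 5)
  A vs C: [4 vs 1, 1 vs 4, 5 vs 1] → A does not strictly dominate C (column Y: 1 ≤ 4)
  B vs A: [5 vs 4, 7 vs 1, 6 vs 5] → B strictly dominates A
  B vs C: [5 vs 1, 7 vs 4, 6 vs 1] → B strictly dominates C
  C vs A: [1 vs 4, 4 vs 1, 1 vs 5] → C does not strictly dominate A (column X: 1 ≤ 4)
  C vs B: [1 vs 5, 4 vs 7, 1 vs 6] → C does not strictly dominate B (column X: 1 ≤ 5)
B strictly dominates every other strategy → strictly dominant.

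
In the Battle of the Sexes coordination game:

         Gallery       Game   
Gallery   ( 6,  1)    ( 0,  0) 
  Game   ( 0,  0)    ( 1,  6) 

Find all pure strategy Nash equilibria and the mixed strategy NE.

Pure NE: (Gallery, Gallery) and (Game, Game); Mixed NE: p = 0.8571, q = 0.1429

Work:
Check pure NE:
(Gallery, Gallery): (6, 1) - no unilateral deviation beneficial
(Game, Game): (1, 6) - no unilateral deviation beneficial
Mixed NE: P1 plays Gallery with p = 0.8571, P2 plays Gallery with q = 0.1429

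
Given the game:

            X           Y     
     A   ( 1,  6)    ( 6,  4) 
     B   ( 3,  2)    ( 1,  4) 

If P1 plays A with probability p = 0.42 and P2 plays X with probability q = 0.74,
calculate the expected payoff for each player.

E[P1] = 2.4044, E[P2] = 3.7632

Work:
E[P1] = p·q·π₁(A,X) + p·(1-q)·π₁(A,Y) + (1-p)·q·π₁(B,X) + (1-p)·(1-q)·π₁(B,Y)
= 0.42·0.74·1 + 0.42·0.26·6 + 0.58·0.74·3 + 0.58·0.26·1
= 2.4044

E[P2] = 3.7632 (similar calculation)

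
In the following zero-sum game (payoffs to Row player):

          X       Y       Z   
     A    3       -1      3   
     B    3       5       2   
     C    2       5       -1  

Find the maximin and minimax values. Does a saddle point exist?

Maximin = 2, Minimax = 3, Saddle: False

Work:
Row minimums: [-1, 2, -1] → maximin = 2
Column maximums: [3, 5, 3] → minimax = 3
No saddle point (maximin ≠ minimax). Mixed strategy needed.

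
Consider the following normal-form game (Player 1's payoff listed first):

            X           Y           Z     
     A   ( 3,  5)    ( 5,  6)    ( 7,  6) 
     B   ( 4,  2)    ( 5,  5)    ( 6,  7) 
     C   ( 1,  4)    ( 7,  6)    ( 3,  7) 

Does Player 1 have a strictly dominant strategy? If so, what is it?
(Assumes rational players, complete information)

No strictly dominant strategy exists for Player 1

Work:
A strategy strictly dominates another if it gives a strictly higher payoff against every opponent action. Compare each pair of P1's strategies column-by-column:
  A vs B: [3 vs 4, 5 vs 5, 7 vs 6] → A does not strictly dominate B (column X: 3 ≤ 4)
  A vs C: [3 vs 1, 5 vs 7, 7 vs 3] → A does not strictly dominate C (column Y: 5 ≤ 7)
  B vs A: [4 vs 3, 5 vs 5, 6 vs 7] → B does not strictly dominate A (column Y: 5 ≤ 5)
  B vs C: [4 vs 1, 5 vs 7, 6 vs 3] → B does not strictly dominate C (column Y: 5 ≤ 7)
  C vs A: [1 vs 3, 7 vs 5, 3 vs 7] → C does not strictly dominate A (column X: 1 ≤ 3)
  C vs B: [1 vs 4, 7 vs 5, 3 vs 6] → C does not strictly dominate B (column X: 1 ≤ 4)
No single strategy strictly dominates all others → no strictly dominant strategy.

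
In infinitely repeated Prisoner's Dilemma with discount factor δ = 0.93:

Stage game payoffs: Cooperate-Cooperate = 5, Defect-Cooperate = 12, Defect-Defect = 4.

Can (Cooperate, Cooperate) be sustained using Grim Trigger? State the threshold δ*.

δ* = 0.875; since δ = 0.93 ≥ 0.875, cooperation can be sustained

Work:
For Grim Trigger:
Cooperate forever: 5/(1-δ)
Defect then punished: 12 + 4·δ/(1-δ)
Need: 5/(1-δ) ≥ 12 + 4·δ/(1-δ)
Solving: δ ≥ (T-R)/(T-P) = (12-5)/(12-4) = 0.875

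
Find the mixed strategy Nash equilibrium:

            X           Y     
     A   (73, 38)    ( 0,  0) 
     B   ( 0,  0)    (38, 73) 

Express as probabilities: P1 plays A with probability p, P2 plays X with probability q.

p = 0.6577, q = 0.3423

Work:
Find probabilities that make opponent indifferent:
P2 chooses q to make P1 indifferent between A and B
P1 chooses p to make P2 indifferent between X and Y
Mixed NE: P1 plays (A: 0.6577, B: 0.3423), P2 plays (X: 0.3423, Y: 0.6577)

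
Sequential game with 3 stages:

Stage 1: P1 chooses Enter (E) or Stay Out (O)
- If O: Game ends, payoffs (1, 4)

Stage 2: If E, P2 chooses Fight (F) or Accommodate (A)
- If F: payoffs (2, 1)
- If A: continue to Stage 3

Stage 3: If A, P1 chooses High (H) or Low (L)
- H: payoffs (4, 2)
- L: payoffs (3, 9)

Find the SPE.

SPE: (E, A, H); Outcome (4, 2)

Work:
Stage 3: P1 chooses H (4 vs 3)
Stage 2: P2: F->1, A->2 (anticipating H). Choose A
Stage 1: P1: O->1, E->4 (anticipating A, H). Choose E
SPE path: E -> A -> H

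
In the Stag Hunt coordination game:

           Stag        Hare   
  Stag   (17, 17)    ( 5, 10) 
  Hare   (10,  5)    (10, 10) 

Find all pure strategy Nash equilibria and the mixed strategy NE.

Pure NE: (Stag, Stag) and (Hare, Hare); Mixed NE: p = 0.4167, q = 0.4167

Work:
Check pure NE:
(Stag, Stag): (17, 17) - no unilateral deviation beneficial
(Hare, Hare): (10, 10) - no unilateral deviation beneficial
Mixed NE: P1 plays Stag with p = 0.4167, P2 plays Stag with q = 0.4167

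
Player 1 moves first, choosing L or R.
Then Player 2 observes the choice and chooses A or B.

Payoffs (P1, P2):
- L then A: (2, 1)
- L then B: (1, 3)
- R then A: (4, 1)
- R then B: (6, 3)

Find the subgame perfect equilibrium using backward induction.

P1 plays R, P2 plays B after L and B after R; Payoff (6, 3)

Work:
Backward induction:
After L: P2 chooses B → P1 gets 1
After R: P2 chooses B → P1 gets 6
P1 chooses R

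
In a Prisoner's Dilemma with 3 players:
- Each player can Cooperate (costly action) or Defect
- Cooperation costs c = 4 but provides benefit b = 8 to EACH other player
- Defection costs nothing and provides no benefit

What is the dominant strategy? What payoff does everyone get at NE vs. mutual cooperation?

Dominant: Defect; NE payoff = 0; Coop payoff = 12

Work:
Defect dominates (saves cost c = 4, benefit to others is external)
NE: All defect → everyone gets 0
If all cooperate: each receives (2)×8 - 4 = 12
Social dilemma: 12 > 0 but NE gives 0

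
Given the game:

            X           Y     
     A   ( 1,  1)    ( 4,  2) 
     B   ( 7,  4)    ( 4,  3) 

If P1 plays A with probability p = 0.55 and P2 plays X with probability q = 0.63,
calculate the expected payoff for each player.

E[P1] = 3.811, E[P2] = 2.387

Work:
E[P1] = p·q·π₁(A,X) + p·(1-q)·π₁(A,Y) + (1-p)·q·π₁(B,X) + (1-p)·(1-q)·π₁(B,Y)
= 0.55·0.63·1 + 0.55·0.37·4 + 0.45·0.63·7 + 0.45·0.37·4
= 3.811

E[P2] = 2.387 (similar calculation)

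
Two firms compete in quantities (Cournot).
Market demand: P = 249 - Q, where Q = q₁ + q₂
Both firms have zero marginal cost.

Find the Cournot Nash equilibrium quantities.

q₁* = q₂* = 83.0; P* = 83.0

Work:
Profit: π_i = P·q_i = (a - q_i - q_j)·q_i
FOC: ∂π_i/∂q_i = a - 2q_i - q_j = 0
Reaction function: q_i = (249 - q_j)/2
Symmetry: q* = 249/3 = 83.0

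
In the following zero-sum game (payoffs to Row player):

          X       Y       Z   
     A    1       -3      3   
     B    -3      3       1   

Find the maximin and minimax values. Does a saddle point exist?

Maximin = -3, Minimax = 1, Saddle: False

Work:
Row minimums: [-3, -3] → maximin = -3
Column maximums: [1, 3, 3] → minimax = 1
No saddle point (maximin ≠ minimax). Mixed strategy needed.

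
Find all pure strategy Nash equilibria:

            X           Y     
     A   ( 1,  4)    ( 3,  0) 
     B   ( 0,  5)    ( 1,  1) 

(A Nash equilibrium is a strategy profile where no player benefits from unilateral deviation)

Nash equilibrium: (A, X)

Work:
Best responses:
  P1 vs X: payoffs [1, 0] → best response A (payoff 1)
  P1 vs Y: payoffs [3, 1] → best response A (payoff 3)
  P2 vs A: payoffs [4, 0] → best response X (payoff 4)
  P2 vs B: payoffs [5, 1] → best response X (payoff 5)
Mutual best responses: (A,X) → Nash equilibria.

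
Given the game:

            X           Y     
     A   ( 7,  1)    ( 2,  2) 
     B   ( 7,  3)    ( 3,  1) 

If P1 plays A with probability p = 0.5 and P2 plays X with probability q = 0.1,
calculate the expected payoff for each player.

E[P1] = 2.95, E[P2] = 1.55

Work:
E[P1] = p·q·π₁(A,X) + p·(1-q)·π₁(A,Y) + (1-p)·q·π₁(B,X) + (1-p)·(1-q)·π₁(B,Y)
= 0.5·0.1·7 + 0.5·0.9·2 + 0.5·0.1·7 + 0.5·0.9·3
= 2.95

E[P2] = 1.55 (similar calculation)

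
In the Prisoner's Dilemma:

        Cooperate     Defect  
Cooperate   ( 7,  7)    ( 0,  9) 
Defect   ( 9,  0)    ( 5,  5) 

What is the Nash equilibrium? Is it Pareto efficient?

(Defect, Defect) is NE; not Pareto efficient

Work:
Defect dominates Cooperate for both players:
If P2 cooperates: Defect (9) > Cooperate (7)
If P2 defects: Defect (5) > Cooperate (0)
NE: (Defect, Defect) with payoff (5, 5)
But (Cooperate, Cooperate) = (7, 7) Pareto dominates (5, 5)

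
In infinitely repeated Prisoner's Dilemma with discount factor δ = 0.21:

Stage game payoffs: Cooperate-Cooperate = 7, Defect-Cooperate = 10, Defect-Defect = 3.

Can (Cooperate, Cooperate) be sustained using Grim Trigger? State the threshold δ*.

δ* = 0.4286; since δ = 0.21 < 0.4286, cooperation cannot be sustained

Work:
For Grim Trigger:
Cooperate forever: 7/(1-δ)
Defect then punished: 10 + 3·δ/(1-δ)
Need: 7/(1-δ) ≥ 10 + 3·δ/(1-δ)
Solving: δ ≥ (T-R)/(T-P) = (10-7)/(10-3) = 0.4286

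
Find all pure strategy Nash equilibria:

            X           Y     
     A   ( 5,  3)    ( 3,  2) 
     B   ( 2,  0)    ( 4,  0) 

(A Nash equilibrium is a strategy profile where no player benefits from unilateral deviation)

Nash equilibrium: (A, X), (B, Y)

Work:
Best responses:
  P1 vs X: payoffs [5, 2] → best response A (payoff 5)
  P1 vs Y: payoffs [3, 4] → best response B (payoff 4)
  P2 vs A: payoffs [3, 2] → best response X (payoff 3)
  P2 vs B: payoffs [0, 0] → best response X/Y (payoff 0)
Mutual best responses: (A,X), (B,Y) → Nash equilibria.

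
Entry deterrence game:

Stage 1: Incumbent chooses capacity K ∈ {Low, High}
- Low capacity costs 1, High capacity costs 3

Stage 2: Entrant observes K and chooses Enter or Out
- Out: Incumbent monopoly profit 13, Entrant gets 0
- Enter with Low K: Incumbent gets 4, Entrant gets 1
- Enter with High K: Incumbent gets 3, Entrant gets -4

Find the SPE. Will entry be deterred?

SPE: (High, Enter|Low, Out|High); Entry deterred. Incumbent net profit = 10

Work:
After Low K: Entrant enters (1 > 0)
After High K: Entrant stays out (-4 < 0)
Incumbent: Low → 4−1=3, High → 13−3=10
Incumbent chooses High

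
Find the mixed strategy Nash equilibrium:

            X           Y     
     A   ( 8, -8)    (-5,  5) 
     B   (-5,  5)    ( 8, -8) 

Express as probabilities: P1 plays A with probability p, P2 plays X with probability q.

p = 0.5, q = 0.5

Work:
Find probabilities that make opponent indifferent:
P2 chooses q to make P1 indifferent between A and B
P1 chooses p to make P2 indifferent between X and Y
Mixed NE: P1 plays (A: 0.5, B: 0.5), P2 plays (X: 0.5, Y: 0.5)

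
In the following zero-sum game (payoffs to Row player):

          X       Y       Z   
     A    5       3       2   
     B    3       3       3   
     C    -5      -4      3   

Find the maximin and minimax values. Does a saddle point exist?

Maximin = 3, Minimax = 3, Saddle: True

Work:
Row minimums: [2, 3, -5] → maximin = 3
Column maximums: [5, 3, 3] → minimax = 3
Saddle point exists! Game value = 3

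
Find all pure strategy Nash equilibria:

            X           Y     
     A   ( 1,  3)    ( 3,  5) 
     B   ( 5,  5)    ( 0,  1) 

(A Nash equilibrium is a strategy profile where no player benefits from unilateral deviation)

Nash equilibrium: (A, Y), (B, X)

Work:
Best responses:
  P1 vs X: payoffs [1, 5] → best response B (payoff 5)
  P1 vs Y: payoffs [3, 0] → best response A (payoff 3)
  P2 vs A: payoffs [3, 5] → best response Y (payoff 5)
  P2 vs B: payoffs [5, 1] → best response X (payoff 5)
Mutual best responses: (A,Y), (B,X) → Nash equilibria.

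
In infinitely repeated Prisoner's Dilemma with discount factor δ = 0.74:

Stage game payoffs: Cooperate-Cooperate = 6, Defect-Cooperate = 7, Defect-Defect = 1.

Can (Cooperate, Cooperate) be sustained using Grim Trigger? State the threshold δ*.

δ* = 0.1667; since δ = 0.74 ≥ 0.1667, cooperation can be sustained

Work:
For Grim Trigger:
Cooperate forever: 6/(1-δ)
Defect then punished: 7 + 1·δ/(1-δ)
Need: 6/(1-δ) ≥ 7 + 1·δ/(1-δ)
Solving: δ ≥ (T-R)/(T-P) = (7-6)/(7-1) = 0.1667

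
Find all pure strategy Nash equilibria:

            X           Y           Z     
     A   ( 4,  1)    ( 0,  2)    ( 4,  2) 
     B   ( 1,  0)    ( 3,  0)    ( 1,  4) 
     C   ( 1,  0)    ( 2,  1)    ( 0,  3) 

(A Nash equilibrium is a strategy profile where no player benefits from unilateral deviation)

Nash equilibrium: (A, Z)

Work:
Best responses:
  P1 vs X: payoffs [4, 1, 1] → best response A (payoff 4)
  P1 vs Y: payoffs [0, 3, 2] → best response B (payoff 3)
  P1 vs Z: payoffs [4, 1, 0] → best response A (payoff 4)
  P2 vs A: payoffs [1, 2, 2] → best response Y/Z (payoff 2)
  P2 vs B: payoffs [0, 0, 4] → best response Z (payoff 4)
  P2 vs C: payoffs [0, 1, 3] → best response Z (payoff 3)
Mutual best responses: (A,Z) → Nash equilibria.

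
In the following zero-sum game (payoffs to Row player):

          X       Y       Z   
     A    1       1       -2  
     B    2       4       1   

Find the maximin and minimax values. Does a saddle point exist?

Maximin = 1, Minimax = 1, Saddle: True

Work:
Row minimums: [-2, 1] → maximin = 1
Column maximums: [2, 4, 1] → minimax = 1
Saddle point exists! Game value = 1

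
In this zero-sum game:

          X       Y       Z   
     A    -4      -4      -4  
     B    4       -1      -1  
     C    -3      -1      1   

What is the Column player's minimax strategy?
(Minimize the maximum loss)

Column should play Y, value = -1

Work:
Column player minimizes Row's maximum payoff:
Column X: max payoff to Row = 4
Column Y: max payoff to Row = -1
Column Z: max payoff to Row = 1
Minimum is -1, achieved by column Y.
Minimax strategy: Y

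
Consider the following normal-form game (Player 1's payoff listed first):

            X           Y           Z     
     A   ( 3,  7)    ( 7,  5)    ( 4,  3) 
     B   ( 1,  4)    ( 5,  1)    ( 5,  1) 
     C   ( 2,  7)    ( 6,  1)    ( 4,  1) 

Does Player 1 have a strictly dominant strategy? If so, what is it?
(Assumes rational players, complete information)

No strictly dominant strategy exists for Player 1

Work:
A strategy strictly dominates another if it gives a strictly higher payoff against every opponent action. Compare each pair of P1's strategies column-by-column:
  A vs B: [3 vs 1, 7 vs 5, 4 vs 5] → A does not strictly dominate B (column Z: 4 ≤ 5)
  A vs C: [3 vs 2, 7 vs 6, 4 vs 4] → A does not strictly dominate C (column Z: 4 ≤ 4)
  B vs A: [1 vs 3, 5 vs 7, 5 vs 4] → B does not strictly dominate A (column X: 1 ≤ 3)
  B vs C: [1 vs 2, 5 vs 6, 5 vs 4] → B does not strictly dominate C (column X: 1 ≤ 2)
  C vs A: [2 vs 3, 6 vs 7, 4 vs 4] → C does not strictly dominate A (column X: 2 ≤ 3)
  C vs B: [2 vs 1, 6 vs 5, 4 vs 5] → C does not strictly dominate B (column Z: 4 ≤ 5)
No single strategy strictly dominates all others → no strictly dominant strategy.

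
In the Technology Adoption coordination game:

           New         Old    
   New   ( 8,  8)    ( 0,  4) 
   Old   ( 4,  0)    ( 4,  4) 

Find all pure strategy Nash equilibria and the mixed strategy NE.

Pure NE: (New, New) and (Old, Old); Mixed NE: p = 0.5, q = 0.5

Work:
Check pure NE:
(New, New): (8, 8) - no unilateral deviation beneficial
(Old, Old): (4, 4) - no unilateral deviation beneficial
Mixed NE: P1 plays New with p = 0.5, P2 plays New with q = 0.5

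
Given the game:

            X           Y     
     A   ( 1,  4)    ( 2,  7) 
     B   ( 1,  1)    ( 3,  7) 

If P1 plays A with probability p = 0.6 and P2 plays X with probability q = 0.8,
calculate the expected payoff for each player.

E[P1] = 1.28, E[P2] = 3.64

Work:
E[P1] = p·q·π₁(A,X) + p·(1-q)·π₁(A,Y) + (1-p)·q·π₁(B,X) + (1-p)·(1-q)·π₁(B,Y)
= 0.6·0.8·1 + 0.6·0.2·2 + 0.4·0.8·1 + 0.4·0.2·3
= 1.28

E[P2] = 3.64 (similar calculation)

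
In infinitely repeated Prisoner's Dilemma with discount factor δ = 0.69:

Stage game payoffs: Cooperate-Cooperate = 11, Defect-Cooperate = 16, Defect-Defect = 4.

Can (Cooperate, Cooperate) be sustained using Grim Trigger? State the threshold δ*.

δ* = 0.4167; since δ = 0.69 ≥ 0.4167, cooperation can be sustained

Work:
For Grim Trigger:
Cooperate forever: 11/(1-δ)
Defect then punished: 16 + 4·δ/(1-δ)
Need: 11/(1-δ) ≥ 16 + 4·δ/(1-δ)
Solving: δ ≥ (T-R)/(T-P) = (16-11)/(16-4) = 0.4167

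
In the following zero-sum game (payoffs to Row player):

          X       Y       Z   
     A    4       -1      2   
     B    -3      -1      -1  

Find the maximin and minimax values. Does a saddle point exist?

Maximin = -1, Minimax = -1, Saddle: True

Work:
Row minimums: [-1, -3] → maximin = -1
Column maximums: [4, -1, 2] → minimax = -1
Saddle point exists! Game value = -1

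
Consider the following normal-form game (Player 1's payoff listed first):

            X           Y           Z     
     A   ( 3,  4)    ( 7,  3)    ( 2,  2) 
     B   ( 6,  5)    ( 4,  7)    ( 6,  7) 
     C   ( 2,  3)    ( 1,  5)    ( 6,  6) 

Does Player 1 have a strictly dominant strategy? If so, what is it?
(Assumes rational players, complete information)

No strictly dominant strategy exists for Player 1

Work:
A strategy strictly dominates another if it gives a strictly higher payoff against every opponent action. Compare each pair of P1's strategies column-by-column:
  A vs B: [3 vs 6, 7 vs 4, 2 vs 6] → A does not strictly dominate B (column X: 3 ≤ 6)
  A vs C: [3 vs 2, 7 vs 1, 2 vs 6] → A does not strictly dominate C (column Z: 2 ≤ 6)
  B vs A: [6 vs 3, 4 vs 7, 6 vs 2] → B does not strictly dominate A (column Y: 4 ≤ 7)
  B vs C: [6 vs 2, 4 vs 1, 6 vs 6] → B does not strictly dominate C (column Z: 6 ≤ 6)
  C vs A: [2 vs 3, 1 vs 7, 6 vs 2] → C does not strictly dominate A (column X: 2 ≤ 3)
  C vs B: [2 vs 6, 1 vs 4, 6 vs 6] → C does not strictly dominate B (column X: 2 ≤ 6)
No single strategy strictly dominates all others → no strictly dominant strategy.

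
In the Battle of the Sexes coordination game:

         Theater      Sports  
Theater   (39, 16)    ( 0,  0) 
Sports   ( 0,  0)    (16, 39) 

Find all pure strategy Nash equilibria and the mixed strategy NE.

Pure NE: (Theater, Theater) and (Sports, Sports); Mixed NE: p = 0.7091, q = 0.2909

Work:
Check pure NE:
(Theater, Theater): (39, 16) - no unilateral deviation beneficial
(Sports, Sports): (16, 39) - no unilateral deviation beneficial
Mixed NE: P1 plays Theater with p = 0.7091, P2 plays Theater with q = 0.2909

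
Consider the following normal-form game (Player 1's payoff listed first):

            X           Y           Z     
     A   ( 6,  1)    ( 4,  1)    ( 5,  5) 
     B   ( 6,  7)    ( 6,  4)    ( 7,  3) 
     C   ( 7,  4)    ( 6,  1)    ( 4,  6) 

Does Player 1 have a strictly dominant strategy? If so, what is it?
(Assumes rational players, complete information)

No strictly dominant strategy exists for Player 1

Work:
A strategy strictly dominates another if it gives a strictly higher payoff against every opponent action. Compare each pair of P1's strategies column-by-column:
  A vs B: [6 vs 6, 4 vs 6, 5 vs 7] → A does not strictly dominate B (column X: 6 ≤ 6)
  A vs C: [6 vs 7, 4 vs 6, 5 vs 4] → A does not strictly dominate C (column X: 6 ≤ 7)
  B vs A: [6 vs 6, 6 vs 4, 7 vs 5] → B does not strictly dominate A (column X: 6 ≤ 6)
  B vs C: [6 vs 7, 6 vs 6, 7 vs 4] → B does not strictly dominate C (column X: 6 ≤ 7)
  C vs A: [7 vs 6, 6 vs 4, 4 vs 5] → C does not strictly dominate A (column Z: 4 ≤ 5)
  C vs B: [7 vs 6, 6 vs 6, 4 vs 7] → C does not strictly dominate B (column Y: 6 ≤ 6)
No single strategy strictly dominates all others → no strictly dominant strategy.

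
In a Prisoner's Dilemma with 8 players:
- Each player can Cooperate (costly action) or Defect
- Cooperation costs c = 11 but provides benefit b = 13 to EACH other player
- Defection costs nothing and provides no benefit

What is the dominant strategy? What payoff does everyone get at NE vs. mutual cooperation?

Dominant: Defect; NE payoff = 0; Coop payoff = 80

Work:
Defect dominates (saves cost c = 11, benefit to others is external)
NE: All defect → everyone gets 0
If all cooperate: each receives (7)×13 - 11 = 80
Social dilemma: 80 > 0 but NE gives 0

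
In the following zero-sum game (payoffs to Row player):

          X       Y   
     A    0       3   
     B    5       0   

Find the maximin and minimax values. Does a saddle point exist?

Maximin = 0, Minimax = 3, Saddle: False

Work:
Row minimums: [0, 0] → maximin = 0
Column maximums: [5, 3] → minimax = 3
No saddle point (maximin ≠ minimax). Mixed strategy needed.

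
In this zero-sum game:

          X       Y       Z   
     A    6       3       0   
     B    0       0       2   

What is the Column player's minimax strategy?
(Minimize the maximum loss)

Column should play Z, value = 2

Work:
Column player minimizes Row's maximum payoff:
Column X: max payoff to Row = 6
Column Y: max payoff to Row = 3
Column Z: max payoff to Row = 2
Minimum is 2, achieved by column Z.
Minimax strategy: Z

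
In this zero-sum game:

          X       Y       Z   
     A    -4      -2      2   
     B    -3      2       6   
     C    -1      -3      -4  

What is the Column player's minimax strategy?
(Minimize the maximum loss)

Column should play X, value = -1

Work:
Column player minimizes Row's maximum payoff:
Column X: max payoff to Row = -1
Column Y: max payoff to Row = 2
Column Z: max payoff to Row = 6
Minimum is -1, achieved by column X.
Minimax strategy: X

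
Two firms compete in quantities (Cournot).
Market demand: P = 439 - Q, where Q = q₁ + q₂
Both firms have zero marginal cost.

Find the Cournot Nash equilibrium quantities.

q₁* = q₂* = 146.33; P* = 146.33

Work:
Profit: π_i = P·q_i = (a - q_i - q_j)·q_i
FOC: ∂π_i/∂q_i = a - 2q_i - q_j = 0
Reaction function: q_i = (439 - q_j)/2
Symmetry: q* = 439/3 = 146.33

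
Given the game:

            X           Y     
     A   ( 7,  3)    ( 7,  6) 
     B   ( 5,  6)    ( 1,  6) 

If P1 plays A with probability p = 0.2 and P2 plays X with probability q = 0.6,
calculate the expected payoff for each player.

E[P1] = 4.12, E[P2] = 5.64

Work:
E[P1] = p·q·π₁(A,X) + p·(1-q)·π₁(A,Y) + (1-p)·q·π₁(B,X) + (1-p)·(1-q)·π₁(B,Y)
= 0.2·0.6·7 + 0.2·0.4·7 + 0.8·0.6·5 + 0.8·0.4·1
= 4.12

E[P2] = 5.64 (similar calculation)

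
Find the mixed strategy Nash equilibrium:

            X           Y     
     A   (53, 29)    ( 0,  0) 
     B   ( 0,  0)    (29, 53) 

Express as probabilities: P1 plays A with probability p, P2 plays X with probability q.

p = 0.6463, q = 0.3537

Work:
Find probabilities that make opponent indifferent:
P2 chooses q to make P1 indifferent between A and B
P1 chooses p to make P2 indifferent between X and Y
Mixed NE: P1 plays (A: 0.6463, B: 0.3537), P2 plays (X: 0.3537, Y: 0.6463)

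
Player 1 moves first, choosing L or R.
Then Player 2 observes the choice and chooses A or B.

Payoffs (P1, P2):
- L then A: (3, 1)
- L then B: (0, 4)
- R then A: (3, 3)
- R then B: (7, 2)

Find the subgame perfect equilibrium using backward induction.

P1 plays R, P2 plays B after L and A after R; Payoff (3, 3)

Work:
Backward induction:
After L: P2 chooses B → P1 gets 0
After R: P2 chooses A → P1 gets 3
P1 chooses R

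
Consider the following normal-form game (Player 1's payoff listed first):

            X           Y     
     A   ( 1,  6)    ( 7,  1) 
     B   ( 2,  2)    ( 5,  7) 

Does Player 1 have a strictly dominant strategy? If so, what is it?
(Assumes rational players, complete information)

No strictly dominant strategy exists for Player 1

Work:
A strategy strictly dominates another if it gives a strictly higher payoff against every opponent action. Compare each pair of P1's strategies column-by-column:
  A vs B: [1 vs 2, 7 vs 5] → A does not strictly dominate B (column X: 1 ≤ 2)
  B vs A: [2 vs 1, 5 vs 7] → B does not strictly dominate A (column Y: 5 ≤ 7)
No single strategy strictly dominates all others → no strictly dominant strategy.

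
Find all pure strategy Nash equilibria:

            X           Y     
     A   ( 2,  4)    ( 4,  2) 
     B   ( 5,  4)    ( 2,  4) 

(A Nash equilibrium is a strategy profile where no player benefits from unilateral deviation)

Nash equilibrium: (B, X)

Work:
Best responses:
  P1 vs X: payoffs [2, 5] → best response B (payoff 5)
  P1 vs Y: payoffs [4, 2] → best response A (payoff 4)
  P2 vs A: payoffs [4, 2] → best response X (payoff 4)
  P2 vs B: payoffs [4, 4] → best response X/Y (payoff 4)
Mutual best responses: (B,X) → Nash equilibria.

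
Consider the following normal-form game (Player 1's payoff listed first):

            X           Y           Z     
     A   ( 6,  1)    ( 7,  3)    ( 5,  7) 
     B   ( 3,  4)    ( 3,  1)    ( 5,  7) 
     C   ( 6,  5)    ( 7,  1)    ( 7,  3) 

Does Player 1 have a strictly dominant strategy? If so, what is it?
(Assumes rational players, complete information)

No strictly dominant strategy exists for Player 1

Work:
A strategy strictly dominates another if it gives a strictly higher payoff against every opponent action. Compare each pair of P1's strategies column-by-column:
  A vs B: [6 vs 3, 7 vs 3, 5 vs 5] → A does not strictly dominate B (column Z: 5 ≤ 5)
  A vs C: [6 vs 6, 7 vs 7, 5 vs 7] → A does not strictly dominate C (column X: 6 ≤ 6)
  B vs A: [3 vs 6, 3 vs 7, 5 vs 5] → B does not strictly dominate A (column X: 3 ≤ 6)
  B vs C: [3 vs 6, 3 vs 7, 5 vs 7] → B does not strictly dominate C (column X: 3 ≤ 6)
  C vs A: [6 vs 6, 7 vs 7, 7 vs 5] → C does not strictly dominate A (column X: 6 ≤ 6)
  C vs B: [6 vs 3, 7 vs 3, 7 vs 5] → C strictly dominates B
No single strategy strictly dominates all others → no strictly dominant strategy.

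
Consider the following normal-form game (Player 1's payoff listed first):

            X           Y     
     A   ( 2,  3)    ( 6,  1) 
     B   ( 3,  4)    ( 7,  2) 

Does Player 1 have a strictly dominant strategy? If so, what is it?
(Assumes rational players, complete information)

Yes, Player 1's strictly dominant strategy is B

Work:
A strategy strictly dominates another if it gives a strictly higher payoff against every opponent action. Compare each pair of P1's strategies column-by-column:
  A vs B: [2 vs 3, 6 vs 7] → A does not strictly dominate B (column X: 2 ≤ 3)
  B vs A: [3 vs 2, 7 vs 6] → B strictly dominates A
B strictly dominates every other strategy → strictly dominant.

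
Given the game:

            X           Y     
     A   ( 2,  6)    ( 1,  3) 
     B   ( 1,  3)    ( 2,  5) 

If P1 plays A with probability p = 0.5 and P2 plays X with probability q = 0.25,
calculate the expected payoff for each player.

E[P1] = 1.5, E[P2] = 4.125

Work:
E[P1] = p·q·π₁(A,X) + p·(1-q)·π₁(A,Y) + (1-p)·q·π₁(B,X) + (1-p)·(1-q)·π₁(B,Y)
= 0.5·0.25·2 + 0.5·0.75·1 + 0.5·0.25·1 + 0.5·0.75·2
= 1.5

E[P2] = 4.125 (similar calculation)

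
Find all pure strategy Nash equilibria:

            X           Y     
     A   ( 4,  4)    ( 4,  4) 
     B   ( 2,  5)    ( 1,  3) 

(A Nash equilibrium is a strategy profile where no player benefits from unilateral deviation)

Nash equilibrium: (A, X), (A, Y)

Work:
Best responses:
  P1 vs X: payoffs [4, 2] → best response A (payoff 4)
  P1 vs Y: payoffs [4, 1] → best response A (payoff 4)
  P2 vs A: payoffs [4, 4] → best response X/Y (payoff 4)
  P2 vs B: payoffs [5, 3] → best response X (payoff 5)
Mutual best responses: (A,X), (A,Y) → Nash equilibria.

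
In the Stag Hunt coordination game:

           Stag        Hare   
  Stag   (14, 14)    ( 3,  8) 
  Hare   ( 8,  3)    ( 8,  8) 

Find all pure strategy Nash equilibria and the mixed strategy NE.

Pure NE: (Stag, Stag) and (Hare, Hare); Mixed NE: p = 0.4545, q = 0.4545

Work:
Check pure NE:
(Stag, Stag): (14, 14) - no unilateral deviation beneficial
(Hare, Hare): (8, 8) - no unilateral deviation beneficial
Mixed NE: P1 plays Stag with p = 0.4545, P2 plays Stag with q = 0.4545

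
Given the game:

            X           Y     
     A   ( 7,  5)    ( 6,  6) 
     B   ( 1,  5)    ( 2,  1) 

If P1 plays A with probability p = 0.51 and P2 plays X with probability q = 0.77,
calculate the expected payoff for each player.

E[P1] = 4.0554, E[P2] = 4.6665

Work:
E[P1] = p·q·π₁(A,X) + p·(1-q)·π₁(A,Y) + (1-p)·q·π₁(B,X) + (1-p)·(1-q)·π₁(B,Y)
= 0.51·0.77·7 + 0.51·0.23·6 + 0.49·0.77·1 + 0.49·0.23·2
= 4.0554

E[P2] = 4.6665 (similar calculation)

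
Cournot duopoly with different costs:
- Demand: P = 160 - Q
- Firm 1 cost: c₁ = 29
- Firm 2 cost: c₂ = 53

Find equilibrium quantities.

q₁* = 51.67, q₂* = 27.67

Work:
Reaction: q₁ = (160 - 29 - q₂)/2
Reaction: q₂ = (160 - 53 - q₁)/2
Solve simultaneously:
q₁* = (160 - 2×29 + 53)/3 = 51.67
q₂* = (160 - 2×53 + 29)/3 = 27.67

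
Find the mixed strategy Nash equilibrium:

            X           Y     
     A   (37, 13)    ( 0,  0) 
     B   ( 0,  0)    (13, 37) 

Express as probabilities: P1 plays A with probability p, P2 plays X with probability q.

p = 0.74, q = 0.26

Work:
Find probabilities that make opponent indifferent:
P2 chooses q to make P1 indifferent between A and B
P1 chooses p to make P2 indifferent between X and Y
Mixed NE: P1 plays (A: 0.74, B: 0.26), P2 plays (X: 0.26, Y: 0.74)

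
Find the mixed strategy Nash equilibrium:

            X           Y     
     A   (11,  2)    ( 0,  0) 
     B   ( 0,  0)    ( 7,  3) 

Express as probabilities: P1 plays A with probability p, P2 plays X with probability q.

p = 0.6, q = 0.3889

Work:
Find probabilities that make opponent indifferent:
P2 chooses q to make P1 indifferent between A and B
P1 chooses p to make P2 indifferent between X and Y
Mixed NE: P1 plays (A: 0.6, B: 0.4), P2 plays (X: 0.3889, Y: 0.6111)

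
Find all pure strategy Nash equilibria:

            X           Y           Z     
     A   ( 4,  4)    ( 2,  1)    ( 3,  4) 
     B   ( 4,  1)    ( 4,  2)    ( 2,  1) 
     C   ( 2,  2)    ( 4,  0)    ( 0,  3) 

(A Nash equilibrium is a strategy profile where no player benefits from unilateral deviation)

Nash equilibrium: (A, X), (A, Z), (B, Y)

Work:
Best responses:
  P1 vs X: payoffs [4, 4, 2] → best response A/B (payoff 4)
  P1 vs Y: payoffs [2, 4, 4] → best response B/C (payoff 4)
  P1 vs Z: payoffs [3, 2, 0] → best response A (payoff 3)
  P2 vs A: payoffs [4, 1, 4] → best response X/Z (payoff 4)
  P2 vs B: payoffs [1, 2, 1] → best response Y (payoff 2)
  P2 vs C: payoffs [2, 0, 3] → best response Z (payoff 3)
Mutual best responses: (A,X), (A,Z), (B,Y) → Nash equilibria.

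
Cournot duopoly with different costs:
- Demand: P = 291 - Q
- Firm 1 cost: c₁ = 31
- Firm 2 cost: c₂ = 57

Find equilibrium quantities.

q₁* = 95.33, q₂* = 69.33

Work:
Reaction: q₁ = (291 - 31 - q₂)/2
Reaction: q₂ = (291 - 57 - q₁)/2
Solve simultaneously:
q₁* = (291 - 2×31 + 57)/3 = 95.33
q₂* = (291 - 2×57 + 31)/3 = 69.33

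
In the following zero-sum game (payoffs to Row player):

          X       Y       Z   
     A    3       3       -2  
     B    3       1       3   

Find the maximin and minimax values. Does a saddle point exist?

Maximin = 1, Minimax = 3, Saddle: False

Work:
Row minimums: [-2, 1] → maximin = 1
Column maximums: [3, 3, 3] → minimax = 3
No saddle point (maximin ≠ minimax). Mixed strategy needed.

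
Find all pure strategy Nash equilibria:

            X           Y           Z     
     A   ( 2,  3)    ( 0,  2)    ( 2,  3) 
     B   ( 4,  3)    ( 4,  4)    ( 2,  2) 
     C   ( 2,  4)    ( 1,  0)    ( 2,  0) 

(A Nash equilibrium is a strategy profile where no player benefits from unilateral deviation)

Nash equilibrium: (A, Z), (B, Y)

Work:
Best responses:
  P1 vs X: payoffs [2, 4, 2] → best response B (payoff 4)
  P1 vs Y: payoffs [0, 4, 1] → best response B (payoff 4)
  P1 vs Z: payoffs [2, 2, 2] → best response A/B/C (payoff 2)
  P2 vs A: payoffs [3, 2, 3] → best response X/Z (payoff 3)
  P2 vs B: payoffs [3, 4, 2] → best response Y (payoff 4)
  P2 vs C: payoffs [4, 0, 0] → best response X (payoff 4)
Mutual best responses: (A,Z), (B,Y) → Nash equilibria.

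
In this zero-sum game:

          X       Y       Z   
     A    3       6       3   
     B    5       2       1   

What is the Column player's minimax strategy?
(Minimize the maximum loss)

Column should play Z, value = 3

Work:
Column player minimizes Row's maximum payoff:
Column X: max payoff to Row = 5
Column Y: max payoff to Row = 6
Column Z: max payoff to Row = 3
Minimum is 3, achieved by column Z.
Minimax strategy: Z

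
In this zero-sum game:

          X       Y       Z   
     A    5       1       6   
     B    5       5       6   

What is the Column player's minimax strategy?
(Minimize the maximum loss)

Column should play X or Y (all achieve the minimum), value = 5

Work:
Column player minimizes Row's maximum payoff:
Column X: max payoff to Row = 5
Column Y: max payoff to Row = 5
Column Z: max payoff to Row = 6
Minimum is 5, achieved by columns X, Y (tied).
Each of X or Y is a minimax strategy.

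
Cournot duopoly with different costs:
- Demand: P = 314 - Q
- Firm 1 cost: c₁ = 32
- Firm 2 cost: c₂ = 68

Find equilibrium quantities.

q₁* = 106.0, q₂* = 70.0

Work:
Reaction: q₁ = (314 - 32 - q₂)/2
Reaction: q₂ = (314 - 68 - q₁)/2
Solve simultaneously:
q₁* = (314 - 2×32 + 68)/3 = 106.0
q₂* = (314 - 2×68 + 32)/3 = 70.0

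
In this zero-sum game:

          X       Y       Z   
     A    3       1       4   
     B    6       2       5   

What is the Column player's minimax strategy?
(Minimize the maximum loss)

Column should play Y, value = 2

Work:
Column player minimizes Row's maximum payoff:
Column X: max payoff to Row = 6
Column Y: max payoff to Row = 2
Column Z: max payoff to Row = 5
Minimum is 2, achieved by column Y.
Minimax strategy: Y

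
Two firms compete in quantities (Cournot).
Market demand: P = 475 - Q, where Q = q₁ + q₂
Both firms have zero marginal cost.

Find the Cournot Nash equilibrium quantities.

q₁* = q₂* = 158.33; P* = 158.33

Work:
Profit: π_i = P·q_i = (a - q_i - q_j)·q_i
FOC: ∂π_i/∂q_i = a - 2q_i - q_j = 0
Reaction function: q_i = (475 - q_j)/2
Symmetry: q* = 475/3 = 158.33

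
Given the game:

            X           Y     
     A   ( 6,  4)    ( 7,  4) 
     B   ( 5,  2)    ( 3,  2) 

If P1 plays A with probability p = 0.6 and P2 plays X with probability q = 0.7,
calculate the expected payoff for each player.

E[P1] = 5.54, E[P2] = 3.2

Work:
E[P1] = p·q·π₁(A,X) + p·(1-q)·π₁(A,Y) + (1-p)·q·π₁(B,X) + (1-p)·(1-q)·π₁(B,Y)
= 0.6·0.7·6 + 0.6·0.3·7 + 0.4·0.7·5 + 0.4·0.3·3
= 5.54

E[P2] = 3.2 (similar calculation)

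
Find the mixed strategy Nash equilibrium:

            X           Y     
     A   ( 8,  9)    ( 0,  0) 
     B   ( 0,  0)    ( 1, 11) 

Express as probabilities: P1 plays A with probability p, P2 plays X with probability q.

p = 0.55, q = 0.1111

Work:
Find probabilities that make opponent indifferent:
P2 chooses q to make P1 indifferent between A and B
P1 chooses p to make P2 indifferent between X and Y
Mixed NE: P1 plays (A: 0.55, B: 0.45), P2 plays (X: 0.1111, Y: 0.8889)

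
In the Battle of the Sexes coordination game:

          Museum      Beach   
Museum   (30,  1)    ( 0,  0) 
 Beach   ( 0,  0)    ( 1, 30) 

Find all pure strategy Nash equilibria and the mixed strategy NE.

Pure NE: (Museum, Museum) and (Beach, Beach); Mixed NE: p = 0.9677, q = 0.0323

Work:
Check pure NE:
(Museum, Museum): (30, 1) - no unilateral deviation beneficial
(Beach, Beach): (1, 30) - no unilateral deviation beneficial
Mixed NE: P1 plays Museum with p = 0.9677, P2 plays Museum with q = 0.0323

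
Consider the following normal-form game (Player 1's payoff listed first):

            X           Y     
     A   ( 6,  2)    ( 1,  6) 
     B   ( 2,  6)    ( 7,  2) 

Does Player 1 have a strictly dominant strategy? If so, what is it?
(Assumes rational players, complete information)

No strictly dominant strategy exists for Player 1

Work:
A strategy strictly dominates another if it gives a strictly higher payoff against every opponent action. Compare each pair of P1's strategies column-by-column:
  A vs B: [6 vs 2, 1 vs 7] → A does not strictly dominate B (column Y: 1 ≤ 7)
  B vs A: [2 vs 6, 7 vs 1] → B does not strictly dominate A (column X: 2 ≤ 6)
No single strategy strictly dominates all others → no strictly dominant strategy.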